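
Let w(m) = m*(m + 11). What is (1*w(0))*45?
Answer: 0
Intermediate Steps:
w(m) = m*(11 + m)
(1*w(0))*45 = (1*(0*(11 + 0)))*45 = (1*(0*11))*45 = (1*0)*45 = 0*45 = 0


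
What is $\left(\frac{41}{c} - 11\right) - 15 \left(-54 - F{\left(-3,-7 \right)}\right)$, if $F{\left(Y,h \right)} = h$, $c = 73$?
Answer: $\frac{50703}{73} \approx 694.56$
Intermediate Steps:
$\left(\frac{41}{c} - 11\right) - 15 \left(-54 - F{\left(-3,-7 \right)}\right) = \left(\frac{41}{73} - 11\right) - 15 \left(-54 - -7\right) = \left(41 \cdot \frac{1}{73} - 11\right) - 15 \left(-54 + 7\right) = \left(\frac{41}{73} - 11\right) - -705 = - \frac{762}{73} + 705 = \frac{50703}{73}$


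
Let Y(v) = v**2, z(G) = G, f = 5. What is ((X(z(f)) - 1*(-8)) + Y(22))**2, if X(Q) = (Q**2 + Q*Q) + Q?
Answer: 299209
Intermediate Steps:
X(Q) = Q + 2*Q**2 (X(Q) = (Q**2 + Q**2) + Q = 2*Q**2 + Q = Q + 2*Q**2)
((X(z(f)) - 1*(-8)) + Y(22))**2 = ((5*(1 + 2*5) - 1*(-8)) + 22**2)**2 = ((5*(1 + 10) + 8) + 484)**2 = ((5*11 + 8) + 484)**2 = ((55 + 8) + 484)**2 = (63 + 484)**2 = 547**2 = 299209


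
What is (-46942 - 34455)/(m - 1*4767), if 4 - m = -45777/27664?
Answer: 2251766608/131717855 ≈ 17.095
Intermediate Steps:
m = 156433/27664 (m = 4 - (-45777)/27664 = 4 - 1*(-45777/27664) = 4 + 45777/27664 = 156433/27664 ≈ 5.6547)
(-46942 - 34455)/(m - 1*4767) = (-46942 - 34455)/(156433/27664 - 1*4767) = -81397/(156433/27664 - 4767) = -81397/(-131717855/27664) = -81397*(-27664/131717855) = 2251766608/131717855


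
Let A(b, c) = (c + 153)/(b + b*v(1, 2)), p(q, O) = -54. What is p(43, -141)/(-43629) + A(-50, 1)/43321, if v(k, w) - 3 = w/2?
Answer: 96352439/78752162875 ≈ 0.0012235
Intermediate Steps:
v(k, w) = 3 + w/2
A(b, c) = (153 + c)/(5*b) (A(b, c) = (c + 153)/(b + b*(3 + (½)*2)) = (153 + c)/(b + b*(3 + 1)) = (153 + c)/(b + b*4) = (153 + c)/(b + 4*b) = (153 + c)/((5*b)) = (153 + c)*(1/(5*b)) = (153 + c)/(5*b))
p(43, -141)/(-43629) + A(-50, 1)/43321 = -54/(-43629) + ((⅕)*(153 + 1)/(-50))/43321 = -54*(-1/43629) + ((⅕)*(-1/50)*154)*(1/43321) = 18/14543 - 77/125*1/43321 = 18/14543 - 77/5415125 = 96352439/78752162875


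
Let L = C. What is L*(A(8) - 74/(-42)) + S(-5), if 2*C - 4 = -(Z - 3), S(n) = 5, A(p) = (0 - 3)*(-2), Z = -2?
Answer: 559/14 ≈ 39.929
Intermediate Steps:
A(p) = 6 (A(p) = -3*(-2) = 6)
C = 9/2 (C = 2 + (-(-2 - 3))/2 = 2 + (-1*(-5))/2 = 2 + (½)*5 = 2 + 5/2 = 9/2 ≈ 4.5000)
L = 9/2 ≈ 4.5000
L*(A(8) - 74/(-42)) + S(-5) = 9*(6 - 74/(-42))/2 + 5 = 9*(6 - 74*(-1/42))/2 + 5 = 9*(6 + 37/21)/2 + 5 = (9/2)*(163/21) + 5 = 489/14 + 5 = 559/14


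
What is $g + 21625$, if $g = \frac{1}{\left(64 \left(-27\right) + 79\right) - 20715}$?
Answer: $\frac{483621499}{22364} \approx 21625.0$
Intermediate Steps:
$g = - \frac{1}{22364}$ ($g = \frac{1}{\left(-1728 + 79\right) - 20715} = \frac{1}{-1649 - 20715} = \frac{1}{-22364} = - \frac{1}{22364} \approx -4.4715 \cdot 10^{-5}$)
$g + 21625 = - \frac{1}{22364} + 21625 = \frac{483621499}{22364}$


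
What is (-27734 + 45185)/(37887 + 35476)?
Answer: 17451/73363 ≈ 0.23787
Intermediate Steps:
(-27734 + 45185)/(37887 + 35476) = 17451/73363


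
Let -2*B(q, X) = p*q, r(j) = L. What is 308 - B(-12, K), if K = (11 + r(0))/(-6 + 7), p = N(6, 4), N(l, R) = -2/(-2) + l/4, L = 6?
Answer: 293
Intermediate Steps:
r(j) = 6
N(l, R) = 1 + l/4 (N(l, R) = -2*(-½) + l*(¼) = 1 + l/4)
p = 5/2 (p = 1 + (¼)*6 = 1 + 3/2 = 5/2 ≈ 2.5000)
K = 17 (K = (11 + 6)/(-6 + 7) = 17/1 = 17*1 = 17)
B(q, X) = -5*q/4
308 - B(-12, K) = 308 - (-5)*(-12)/4 = 308 - 1*15 = 308 - 15 = 293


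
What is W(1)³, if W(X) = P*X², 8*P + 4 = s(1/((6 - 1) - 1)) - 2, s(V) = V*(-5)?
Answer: -24389/32768 ≈ -0.74429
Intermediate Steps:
s(V) = -5*V
P = -29/32 (P = -½ + (-5/((6 - 1) - 1) - 2)/8 = -½ + (-5/(5 - 1) - 2)/8 = -½ + (-5/4 - 2)/8 = -½ + (⅛)*(-13/4) = -½ - 13/32 = -29/32 ≈ -0.90625)
W(X) = -29*X²/32
W(1)³ = (-29/32*1²)³ = (-29/32*1)³ = (-29/32)³ = -24389/32768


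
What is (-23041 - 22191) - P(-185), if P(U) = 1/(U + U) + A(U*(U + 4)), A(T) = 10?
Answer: -16739539/370 ≈ -45242.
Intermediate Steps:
P(U) = 10 + 1/(2*U) (P(U) = 1/(U + U) + 10 = 1/(2*U) + 10 = 10 + 1/(2*U))
(-23041 - 22191) - P(-185) = (-23041 - 22191) - (10 + (½)/(-185)) = -45232 - (10 + (½)*(-1/185)) = -45232 - (10 - 1/370) = -45232 - 1*3699/370 = -45232 - 3699/370 = -16739539/370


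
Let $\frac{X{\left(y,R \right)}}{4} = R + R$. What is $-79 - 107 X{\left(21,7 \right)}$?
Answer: $-6071$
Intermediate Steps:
$X{\left(y,R \right)} = 8 R$ ($X{\left(y,R \right)} = 4 \left(R + R\right) = 4 \cdot 2 R = 8 R$)
$-79 - 107 X{\left(21,7 \right)} = -79 - 107 \cdot 8 \cdot 7 = -79 - 5992 = -6071$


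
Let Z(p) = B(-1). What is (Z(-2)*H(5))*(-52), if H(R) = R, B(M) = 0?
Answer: 0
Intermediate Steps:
Z(p) = 0
(Z(-2)*H(5))*(-52) = (0*5)*(-52) = 0*(-52) = 0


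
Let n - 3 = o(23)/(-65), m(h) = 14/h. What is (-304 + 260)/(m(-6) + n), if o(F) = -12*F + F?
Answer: -8580/889 ≈ -9.6513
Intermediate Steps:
o(F) = -11*F
n = 448/65 (n = 3 - 11*23/(-65) = 3 - 253*(-1/65) = 3 + 253/65 = 448/65 ≈ 6.8923)
(-304 + 260)/(m(-6) + n) = (-304 + 260)/(14/(-6) + 448/65) = -44/(14*(-⅙) + 448/65) = -44/(-7/3 + 448/65) = -44/889/195 = -44*195/889 = -8580/889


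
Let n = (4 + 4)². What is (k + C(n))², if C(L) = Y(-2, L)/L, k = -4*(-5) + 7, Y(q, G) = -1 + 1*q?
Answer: 2975625/4096 ≈ 726.47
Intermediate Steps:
Y(q, G) = -1 + q
k = 27 (k = 20 + 7 = 27)
n = 64 (n = 8² = 64)
C(L) = -3/L (C(L) = (-1 - 2)/L = -3/L)
(k + C(n))² = (27 - 3/64)² = (1725/64)² = 2975625/4096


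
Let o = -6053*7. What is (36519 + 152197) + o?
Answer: 146345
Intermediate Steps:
o = -42371
(36519 + 152197) + o = (36519 + 152197) - 42371 = 188716 - 42371 = 146345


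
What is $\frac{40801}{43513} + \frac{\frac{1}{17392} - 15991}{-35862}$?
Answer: $\frac{12516569294909}{9046525359584} \approx 1.3836$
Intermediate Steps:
$\frac{40801}{43513} + \frac{\frac{1}{17392} - 15991}{-35862} = 40801 \cdot \frac{1}{43513} + \left(\frac{1}{17392} - 15991\right) \left(- \frac{1}{35862}\right) = \frac{40801}{43513} - - \frac{92705157}{207903968} = \frac{40801}{43513} + \frac{92705157}{207903968} = \frac{12516569294909}{9046525359584}$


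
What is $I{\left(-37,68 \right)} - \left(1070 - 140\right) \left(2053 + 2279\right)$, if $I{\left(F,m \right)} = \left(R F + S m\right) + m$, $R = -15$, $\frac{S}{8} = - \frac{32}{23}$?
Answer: $- \frac{92664559}{23} \approx -4.0289 \cdot 10^{6}$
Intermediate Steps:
$S = - \frac{256}{23}$ ($S = 8 \left(- \frac{32}{23}\right) = - \frac{256}{23} \approx -11.13$)
$I{\left(F,m \right)} = - 15 F - \frac{233 m}{23}$ ($I{\left(F,m \right)} = \left(- 15 F - \frac{256 m}{23}\right) + m = - 15 F - \frac{233 m}{23}$)
$I{\left(-37,68 \right)} - \left(1070 - 140\right) \left(2053 + 2279\right) = \left(\left(-15\right) \left(-37\right) - \frac{15844}{23}\right) - \left(1070 - 140\right) \left(2053 + 2279\right) = \left(555 - \frac{15844}{23}\right) - 930 \cdot 4332 = - \frac{3079}{23} - 4028760 = - \frac{92664559}{23}$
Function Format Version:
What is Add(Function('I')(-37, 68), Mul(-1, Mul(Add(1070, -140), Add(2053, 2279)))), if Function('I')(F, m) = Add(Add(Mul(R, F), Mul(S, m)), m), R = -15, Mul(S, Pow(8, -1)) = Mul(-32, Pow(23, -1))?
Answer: Rational(-92664559, 23) ≈ -4.0289e+6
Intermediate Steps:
S = Rational(-256, 23) (S = Mul(8, Mul(-32, Pow(23, -1))) = Mul(8, Mul(-32, Rational(1, 23))) = Mul(8, Rational(-32, 23)) = Rational(-256, 23) ≈ -11.130)
Function('I')(F, m) = Add(Mul(-15, F), Mul(Rational(-233, 23), m)) (Function('I')(F, m) = Add(Add(Mul(-15, F), Mul(Rational(-256, 23), m)), m) = Add(Mul(-15, F), Mul(Rational(-233, 23), m)))
Add(Function('I')(-37, 68), Mul(-1, Mul(Add(1070, -140), Add(2053, 2279)))) = Add(Add(Mul(-15, -37), Mul(Rational(-233, 23), 68)), Mul(-1, Mul(Add(1070, -140), Add(2053, 2279)))) = Add(Add(555, Rational(-15844, 23)), Mul(-1, Mul(930, 4332))) = Add(Rational(-3079, 23), Mul(-1, 4028760)) = Add(Rational(-3079, 23), -4028760) = Rational(-92664559, 23)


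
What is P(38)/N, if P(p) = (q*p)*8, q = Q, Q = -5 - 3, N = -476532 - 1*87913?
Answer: 2432/564445 ≈ 0.0043087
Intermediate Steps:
N = -564445 (N = -476532 - 87913 = -564445)
Q = -8
q = -8
P(p) = -64*p (P(p) = -8*p*8 = -64*p)
P(38)/N = -64*38/(-564445) = -2432*(-1/564445) = 2432/564445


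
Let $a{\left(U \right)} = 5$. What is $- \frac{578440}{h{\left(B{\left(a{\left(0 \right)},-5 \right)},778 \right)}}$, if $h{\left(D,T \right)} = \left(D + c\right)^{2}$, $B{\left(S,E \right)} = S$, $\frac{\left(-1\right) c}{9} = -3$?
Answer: $- \frac{72305}{128} \approx -564.88$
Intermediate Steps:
$c = 27$ ($c = \left(-9\right) \left(-3\right) = 27$)
$h{\left(D,T \right)} = \left(27 + D\right)^{2}$ ($h{\left(D,T \right)} = \left(D + 27\right)^{2} = \left(27 + D\right)^{2}$)
$- \frac{578440}{h{\left(B{\left(a{\left(0 \right)},-5 \right)},778 \right)}} = - \frac{578440}{\left(27 + 5\right)^{2}} = - \frac{578440}{32^{2}} = - \frac{578440}{1024} = \left(-578440\right) \frac{1}{1024} = - \frac{72305}{128}$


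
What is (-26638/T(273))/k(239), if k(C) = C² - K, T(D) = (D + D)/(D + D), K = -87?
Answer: -13319/28604 ≈ -0.46563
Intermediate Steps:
T(D) = 1 (T(D) = (2*D)/((2*D)) = (2*D)*(1/(2*D)) = 1)
k(C) = 87 + C² (k(C) = C² - 1*(-87) = C² + 87 = 87 + C²)
(-26638/T(273))/k(239) = (-26638/1)/(87 + 239²) = (-26638*1)/(87 + 57121) = -26638/57208 = -26638*1/57208 = -13319/28604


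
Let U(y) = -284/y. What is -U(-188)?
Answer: -71/47 ≈ -1.5106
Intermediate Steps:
-U(-188) = -(-284)/(-188) = -(-284)*(-1)/188 = -1*71/47 = -71/47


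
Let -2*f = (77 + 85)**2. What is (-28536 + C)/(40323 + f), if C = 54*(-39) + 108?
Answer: -10178/9067 ≈ -1.1225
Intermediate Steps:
f = -13122 (f = -(77 + 85)**2/2 = -1/2*162**2 = -1/2*26244 = -13122)
C = -1998 (C = -2106 + 108 = -1998)
(-28536 + C)/(40323 + f) = (-28536 - 1998)/(40323 - 13122) = -30534/27201 = -30534*1/27201 = -10178/9067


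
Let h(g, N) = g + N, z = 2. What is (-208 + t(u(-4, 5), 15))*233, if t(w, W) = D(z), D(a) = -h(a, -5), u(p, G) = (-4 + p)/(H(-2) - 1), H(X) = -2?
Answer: -47765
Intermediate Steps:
u(p, G) = 4/3 - p/3 (u(p, G) = (-4 + p)/(-2 - 1) = (-4 + p)/(-3) = (-4 + p)*(-⅓) = 4/3 - p/3)
h(g, N) = N + g
D(a) = 5 - a (D(a) = -(-5 + a) = 5 - a)
t(w, W) = 3 (t(w, W) = 5 - 1*2 = 5 - 2 = 3)
(-208 + t(u(-4, 5), 15))*233 = (-208 + 3)*233 = -205*233 = -47765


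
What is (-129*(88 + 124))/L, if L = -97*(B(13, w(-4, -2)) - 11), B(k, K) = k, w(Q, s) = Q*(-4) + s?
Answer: 13674/97 ≈ 140.97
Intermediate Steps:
w(Q, s) = s - 4*Q (w(Q, s) = -4*Q + s = s - 4*Q)
L = -194 (L = -97*(13 - 11) = -97*2 = -194)
(-129*(88 + 124))/L = -129*(88 + 124)/(-194) = -129*212*(-1/194) = -27348*(-1/194) = 13674/97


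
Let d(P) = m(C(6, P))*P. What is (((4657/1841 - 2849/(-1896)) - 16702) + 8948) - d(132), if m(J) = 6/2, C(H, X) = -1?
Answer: -28433793719/3490536 ≈ -8146.0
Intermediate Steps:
m(J) = 3 (m(J) = 6*(½) = 3)
d(P) = 3*P
(((4657/1841 - 2849/(-1896)) - 16702) + 8948) - d(132) = (((4657/1841 - 2849/(-1896)) - 16702) + 8948) - 3*132 = (((4657*(1/1841) - 2849*(-1/1896)) - 16702) + 8948) - 1*396 = (((4657/1841 + 2849/1896) - 16702) + 8948) - 396 = ((14074681/3490536 - 16702) + 8948) - 396 = (-58284857591/3490536 + 8948) - 396 = -27051541463/3490536 - 396 = -28433793719/3490536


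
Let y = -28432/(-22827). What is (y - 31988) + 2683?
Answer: -668916803/22827 ≈ -29304.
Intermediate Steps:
y = 28432/22827 (y = -28432*(-1/22827) = 28432/22827 ≈ 1.2455)
(y - 31988) + 2683 = (28432/22827 - 31988) + 2683 = -730161644/22827 + 2683 = -668916803/22827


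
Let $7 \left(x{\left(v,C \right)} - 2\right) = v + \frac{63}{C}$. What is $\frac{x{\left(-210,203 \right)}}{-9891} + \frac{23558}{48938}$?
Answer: $\frac{23789597642}{49130644437} \approx 0.48421$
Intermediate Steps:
$x{\left(v,C \right)} = 2 + \frac{9}{C} + \frac{v}{7}$ ($x{\left(v,C \right)} = 2 + \frac{v + \frac{63}{C}}{7} = 2 + \left(\frac{9}{C} + \frac{v}{7}\right) = 2 + \frac{9}{C} + \frac{v}{7}$)
$\frac{x{\left(-210,203 \right)}}{-9891} + \frac{23558}{48938} = \frac{2 + \frac{9}{203} + \frac{1}{7} \left(-210\right)}{-9891} + \frac{23558}{48938} = \left(2 + 9 \cdot \frac{1}{203} - 30\right) \left(- \frac{1}{9891}\right) + 23558 \cdot \frac{1}{48938} = \left(2 + \frac{9}{203} - 30\right) \left(- \frac{1}{9891}\right) + \frac{11779}{24469} = \left(- \frac{5675}{203}\right) \left(- \frac{1}{9891}\right) + \frac{11779}{24469} = \frac{5675}{2007873} + \frac{11779}{24469} = \frac{23789597642}{49130644437}$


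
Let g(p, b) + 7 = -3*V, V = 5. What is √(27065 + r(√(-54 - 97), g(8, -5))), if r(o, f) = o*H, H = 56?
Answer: √(27065 + 56*I*√151) ≈ 164.53 + 2.091*I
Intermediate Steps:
g(p, b) = -22 (g(p, b) = -7 - 3*5 = -7 - 15 = -22)
r(o, f) = 56*o (r(o, f) = o*56 = 56*o)
√(27065 + r(√(-54 - 97), g(8, -5))) = √(27065 + 56*√(-54 - 97)) = √(27065 + 56*√(-151)) = √(27065 + 56*(I*√151)) = √(27065 + 56*I*√151)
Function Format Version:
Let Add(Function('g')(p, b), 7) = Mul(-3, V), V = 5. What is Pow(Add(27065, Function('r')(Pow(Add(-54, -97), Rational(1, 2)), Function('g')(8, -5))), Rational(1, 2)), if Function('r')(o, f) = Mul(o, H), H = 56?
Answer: Pow(Add(27065, Mul(56, I, Pow(151, Rational(1, 2)))), Rational(1, 2)) ≈ Add(164.53, Mul(2.091, I))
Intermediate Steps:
Function('g')(p, b) = -22 (Function('g')(p, b) = Add(-7, Mul(-3, 5)) = Add(-7, -15) = -22)
Function('r')(o, f) = Mul(56, o) (Function('r')(o, f) = Mul(o, 56) = Mul(56, o))
Pow(Add(27065, Function('r')(Pow(Add(-54, -97), Rational(1, 2)), Function('g')(8, -5))), Rational(1, 2)) = Pow(Add(27065, Mul(56, Pow(Add(-54, -97), Rational(1, 2)))), Rational(1, 2)) = Pow(Add(27065, Mul(56, Pow(-151, Rational(1, 2)))), Rational(1, 2)) = Pow(Add(27065, Mul(56, Mul(I, Pow(151, Rational(1, 2))))), Rational(1, 2)) = Pow(Add(27065, Mul(56, I, Pow(151, Rational(1, 2)))), Rational(1, 2))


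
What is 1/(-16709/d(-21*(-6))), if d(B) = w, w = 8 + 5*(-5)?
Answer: 17/16709 ≈ 0.0010174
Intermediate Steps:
w = -17 (w = 8 - 25 = -17)
d(B) = -17
1/(-16709/d(-21*(-6))) = 1/(-16709/(-17)) = 1/(-16709*(-1/17)) = 1/(16709/17) = 17/16709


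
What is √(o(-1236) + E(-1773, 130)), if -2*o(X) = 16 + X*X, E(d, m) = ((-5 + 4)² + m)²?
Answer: I*√746695 ≈ 864.12*I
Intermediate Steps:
E(d, m) = (1 + m)² (E(d, m) = ((-1)² + m)² = (1 + m)²)
o(X) = -8 - X²/2 (o(X) = -(16 + X*X)/2 = -(16 + X²)/2 = -8 - X²/2)
√(o(-1236) + E(-1773, 130)) = √((-8 - ½*(-1236)²) + (1 + 130)²) = √((-8 - ½*1527696) + 131²) = √((-8 - 763848) + 17161) = √(-763856 + 17161) = √(-746695) = I*√746695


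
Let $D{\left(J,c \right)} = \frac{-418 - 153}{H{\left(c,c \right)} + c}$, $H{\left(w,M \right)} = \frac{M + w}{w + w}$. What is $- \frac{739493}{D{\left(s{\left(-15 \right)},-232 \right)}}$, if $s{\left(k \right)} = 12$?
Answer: $- \frac{170822883}{571} \approx -2.9916 \cdot 10^{5}$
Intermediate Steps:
$H{\left(w,M \right)} = \frac{M + w}{2 w}$
$D{\left(J,c \right)} = - \frac{571}{1 + c}$ ($D{\left(J,c \right)} = \frac{-418 - 153}{\frac{c + c}{2 c} + c} = - \frac{571}{\frac{2 c}{2 c} + c} = - \frac{571}{1 + c}$)
$- \frac{739493}{D{\left(s{\left(-15 \right)},-232 \right)}} = - \frac{739493}{\left(-571\right) \frac{1}{1 - 232}} = - \frac{739493}{\left(-571\right) \frac{1}{-231}} = - \frac{739493}{\left(-571\right) \left(- \frac{1}{231}\right)} = - \frac{739493}{\frac{571}{231}} = \left(-739493\right) \frac{231}{571} = - \frac{170822883}{571}$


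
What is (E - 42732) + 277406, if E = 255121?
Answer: 489795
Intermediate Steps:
(E - 42732) + 277406 = (255121 - 42732) + 277406 = 212389 + 277406 = 489795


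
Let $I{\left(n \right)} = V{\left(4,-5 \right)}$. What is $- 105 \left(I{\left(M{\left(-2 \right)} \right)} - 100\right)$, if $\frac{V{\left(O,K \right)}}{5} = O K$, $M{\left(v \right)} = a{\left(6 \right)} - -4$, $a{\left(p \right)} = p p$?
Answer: $21000$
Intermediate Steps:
$a{\left(p \right)} = p^{2}$
$M{\left(v \right)} = 40$ ($M{\left(v \right)} = 6^{2} - -4 = 36 + 4 = 40$)
$V{\left(O,K \right)} = 5 K O$ ($V{\left(O,K \right)} = 5 O K = 5 K O$)
$I{\left(n \right)} = -100$ ($I{\left(n \right)} = 5 \left(-5\right) 4 = -100$)
$- 105 \left(I{\left(M{\left(-2 \right)} \right)} - 100\right) = - 105 \left(-100 - 100\right) = \left(-105\right) \left(-200\right) = 21000$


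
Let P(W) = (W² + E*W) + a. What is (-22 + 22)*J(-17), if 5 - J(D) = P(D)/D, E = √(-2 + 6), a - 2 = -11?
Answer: 0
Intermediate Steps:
a = -9 (a = 2 - 11 = -9)
E = 2 (E = √4 = 2)
P(W) = -9 + W² + 2*W (P(W) = (W² + 2*W) - 9 = -9 + W² + 2*W)
J(D) = 5 - (-9 + D² + 2*D)/D
(-22 + 22)*J(-17) = (-22 + 22)*(3 - 1*(-17) + 9/(-17)) = 0*(3 + 17 + 9*(-1/17)) = 0*(3 + 17 - 9/17) = 0*(331/17) = 0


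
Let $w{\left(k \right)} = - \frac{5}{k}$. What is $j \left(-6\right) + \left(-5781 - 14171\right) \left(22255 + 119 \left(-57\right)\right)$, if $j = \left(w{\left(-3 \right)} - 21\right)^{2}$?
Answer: $- \frac{926098760}{3} \approx -3.087 \cdot 10^{8}$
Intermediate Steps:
$j = \frac{3364}{9}$ ($j = \left(- \frac{5}{-3} - 21\right)^{2} = \left(\left(-5\right) \left(- \frac{1}{3}\right) - 21\right)^{2} = \left(\frac{5}{3} - 21\right)^{2} = \left(- \frac{58}{3}\right)^{2} = \frac{3364}{9} \approx 373.78$)
$j \left(-6\right) + \left(-5781 - 14171\right) \left(22255 + 119 \left(-57\right)\right) = \frac{3364}{9} \left(-6\right) + \left(-5781 - 14171\right) \left(22255 + 119 \left(-57\right)\right) = - \frac{6728}{3} - 19952 \left(22255 - 6783\right) = - \frac{6728}{3} - 308697344 = - \frac{926098760}{3}$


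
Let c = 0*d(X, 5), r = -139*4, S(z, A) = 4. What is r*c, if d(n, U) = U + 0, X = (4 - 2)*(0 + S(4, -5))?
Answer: 0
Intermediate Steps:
X = 8 (X = (4 - 2)*(0 + 4) = 2*4 = 8)
d(n, U) = U
r = -556
c = 0 (c = 0*5 = 0)
r*c = -556*0 = 0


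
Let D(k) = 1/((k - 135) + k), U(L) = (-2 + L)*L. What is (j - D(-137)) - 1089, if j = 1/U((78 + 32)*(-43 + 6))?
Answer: -7381632015591/6778373360 ≈ -1089.0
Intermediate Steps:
U(L) = L*(-2 + L)
j = 1/16573040 (j = 1/(((78 + 32)*(-43 + 6))*(-2 + (78 + 32)*(-43 + 6))) = 1/((110*(-37))*(-2 + 110*(-37))) = 1/(-4070*(-2 - 4070)) = 1/(-4070*(-4072)) = 1/16573040 ≈ 6.0339e-8)
D(k) = 1/(-135 + 2*k) (D(k) = 1/((-135 + k) + k) = 1/(-135 + 2*k))
(j - D(-137)) - 1089 = (1/16573040 - 1/(-135 + 2*(-137))) - 1089 = (1/16573040 - 1/(-135 - 274)) - 1089 = (1/16573040 - 1/(-409)) - 1089 = (1/16573040 - 1*(-1/409)) - 1089 = (1/16573040 + 1/409) - 1089 = 16573449/6778373360 - 1089 = -7381632015591/6778373360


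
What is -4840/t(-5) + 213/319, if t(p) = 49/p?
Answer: 7730237/15631 ≈ 494.55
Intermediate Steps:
-4840/t(-5) + 213/319 = -4840/(49/(-5)) + 213/319 = -4840/(49*(-⅕)) + 213*(1/319) = -4840/(-49/5) + 213/319 = -4840*(-5/49) + 213/319 = 24200/49 + 213/319 = 7730237/15631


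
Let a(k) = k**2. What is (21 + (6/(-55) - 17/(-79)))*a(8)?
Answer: 5869184/4345 ≈ 1350.8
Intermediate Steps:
(21 + (6/(-55) - 17/(-79)))*a(8) = (21 + (6/(-55) - 17/(-79)))*8**2 = (21 + (6*(-1/55) - 17*(-1/79)))*64 = (21 + (-6/55 + 17/79))*64 = (21 + 461/4345)*64 = (91706/4345)*64 = 5869184/4345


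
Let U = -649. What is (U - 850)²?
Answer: 2247001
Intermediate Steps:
(U - 850)² = (-649 - 850)² = (-1499)² = 2247001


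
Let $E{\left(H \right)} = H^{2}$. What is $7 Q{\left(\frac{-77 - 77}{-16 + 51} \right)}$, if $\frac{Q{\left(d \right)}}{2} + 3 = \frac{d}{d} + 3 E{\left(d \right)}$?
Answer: $\frac{19628}{25} \approx 785.12$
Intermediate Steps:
$Q{\left(d \right)} = -4 + 6 d^{2}$ ($Q{\left(d \right)} = -6 + 2 \left(\frac{d}{d} + 3 d^{2}\right) = -6 + 2 \left(1 + 3 d^{2}\right) = -6 + \left(2 + 6 d^{2}\right) = -4 + 6 d^{2}$)
$7 Q{\left(\frac{-77 - 77}{-16 + 51} \right)} = 7 \left(-4 + 6 \left(\frac{-77 - 77}{-16 + 51}\right)^{2}\right) = 7 \left(-4 + 6 \left(- \frac{154}{35}\right)^{2}\right) = 7 \left(-4 + 6 \left(\left(-154\right) \frac{1}{35}\right)^{2}\right) = 7 \left(-4 + 6 \left(- \frac{22}{5}\right)^{2}\right) = 7 \left(-4 + 6 \cdot \frac{484}{25}\right) = 7 \left(-4 + \frac{2904}{25}\right) = 7 \cdot \frac{2804}{25} = \frac{19628}{25}$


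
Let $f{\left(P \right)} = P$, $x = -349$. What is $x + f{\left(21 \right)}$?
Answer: $-328$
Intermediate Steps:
$x + f{\left(21 \right)} = -349 + 21 = -328$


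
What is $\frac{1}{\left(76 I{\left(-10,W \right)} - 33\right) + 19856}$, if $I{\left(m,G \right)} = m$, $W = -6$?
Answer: $\frac{1}{19063} \approx 5.2458 \cdot 10^{-5}$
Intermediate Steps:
$\frac{1}{\left(76 I{\left(-10,W \right)} - 33\right) + 19856} = \frac{1}{\left(76 \left(-10\right) - 33\right) + 19856} = \frac{1}{\left(-760 - 33\right) + 19856} = \frac{1}{-793 + 19856} = \frac{1}{19063}$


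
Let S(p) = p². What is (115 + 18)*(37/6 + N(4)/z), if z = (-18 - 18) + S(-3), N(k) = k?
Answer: 43225/54 ≈ 800.46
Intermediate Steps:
z = -27 (z = (-18 - 18) + (-3)² = -36 + 9 = -27)
(115 + 18)*(37/6 + N(4)/z) = (115 + 18)*(37/6 + 4/(-27)) = 133*(37*(⅙) + 4*(-1/27)) = 133*(37/6 - 4/27) = 133*(325/54) = 43225/54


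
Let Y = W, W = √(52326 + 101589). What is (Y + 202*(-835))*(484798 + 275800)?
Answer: -128290064660 + 760598*√153915 ≈ -1.2799e+11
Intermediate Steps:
W = √153915 ≈ 392.32
Y = √153915 ≈ 392.32
(Y + 202*(-835))*(484798 + 275800) = (√153915 + 202*(-835))*(484798 + 275800) = (√153915 - 168670)*760598 = (-168670 + √153915)*760598 = -128290064660 + 760598*√153915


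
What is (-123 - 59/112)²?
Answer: 191407225/12544 ≈ 15259.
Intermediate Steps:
(-123 - 59/112)² = (-13835/112)² = 191407225/12544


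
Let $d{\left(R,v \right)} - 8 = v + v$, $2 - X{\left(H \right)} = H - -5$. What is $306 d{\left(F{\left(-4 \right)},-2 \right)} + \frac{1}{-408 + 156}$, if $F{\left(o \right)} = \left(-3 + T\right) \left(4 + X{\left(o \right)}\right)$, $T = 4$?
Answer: $\frac{308447}{252} \approx 1224.0$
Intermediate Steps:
$X{\left(H \right)} = -3 - H$ ($X{\left(H \right)} = 2 - \left(H - -5\right) = 2 - \left(H + 5\right) = 2 - \left(5 + H\right) = -3 - H$)
$F{\left(o \right)} = 1 - o$ ($F{\left(o \right)} = \left(-3 + 4\right) \left(4 - \left(3 + o\right)\right) = 1 \left(1 - o\right) = 1 - o$)
$d{\left(R,v \right)} = 8 + 2 v$ ($d{\left(R,v \right)} = 8 + \left(v + v\right) = 8 + 2 v$)
$306 d{\left(F{\left(-4 \right)},-2 \right)} + \frac{1}{-408 + 156} = 306 \left(8 + 2 \left(-2\right)\right) + \frac{1}{-408 + 156} = 306 \left(8 - 4\right) + \frac{1}{-252} = 306 \cdot 4 - \frac{1}{252} = 1224 - \frac{1}{252} = \frac{308447}{252}$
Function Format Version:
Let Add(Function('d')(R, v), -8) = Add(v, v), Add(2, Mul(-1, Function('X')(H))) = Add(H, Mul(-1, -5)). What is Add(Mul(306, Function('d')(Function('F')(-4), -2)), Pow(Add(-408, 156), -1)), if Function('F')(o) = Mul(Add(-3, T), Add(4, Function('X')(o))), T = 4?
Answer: Rational(308447, 252) ≈ 1224.0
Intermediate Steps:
Function('X')(H) = Add(-3, Mul(-1, H)) (Function('X')(H) = Add(2, Mul(-1, Add(H, Mul(-1, -5)))) = Add(2, Mul(-1, Add(H, 5))) = Add(2, Mul(-1, Add(5, H))) = Add(2, Add(-5, Mul(-1, H))) = Add(-3, Mul(-1, H)))
Function('F')(o) = Add(1, Mul(-1, o)) (Function('F')(o) = Mul(Add(-3, 4), Add(4, Add(-3, Mul(-1, o)))) = Mul(1, Add(1, Mul(-1, o))) = Add(1, Mul(-1, o)))
Function('d')(R, v) = Add(8, Mul(2, v)) (Function('d')(R, v) = Add(8, Add(v, v)) = Add(8, Mul(2, v)))
Add(Mul(306, Function('d')(Function('F')(-4), -2)), Pow(Add(-408, 156), -1)) = Add(Mul(306, Add(8, Mul(2, -2))), Pow(Add(-408, 156), -1)) = Add(Mul(306, Add(8, -4)), Pow(-252, -1)) = Add(Mul(306, 4), Rational(-1, 252)) = Add(1224, Rational(-1, 252)) = Rational(308447, 252)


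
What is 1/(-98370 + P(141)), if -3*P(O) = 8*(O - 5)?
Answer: -3/296198 ≈ -1.0128e-5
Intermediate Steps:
P(O) = 40/3 - 8*O/3 (P(O) = -8*(O - 5)/3 = -8*(-5 + O)/3 = -(-40 + 8*O)/3 = 40/3 - 8*O/3)
1/(-98370 + P(141)) = 1/(-98370 + (40/3 - 8/3*141)) = 1/(-98370 + (40/3 - 376)) = 1/(-98370 - 1088/3) = 1/(-296198/3) = -3/296198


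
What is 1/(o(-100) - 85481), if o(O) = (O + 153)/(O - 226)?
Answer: -326/27866859 ≈ -1.1698e-5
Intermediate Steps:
o(O) = (153 + O)/(-226 + O)
1/(o(-100) - 85481) = 1/((153 - 100)/(-226 - 100) - 85481) = 1/(53/(-326) - 85481) = 1/(-1/326*53 - 85481) = 1/(-53/326 - 85481) = 1/(-27866859/326) = -326/27866859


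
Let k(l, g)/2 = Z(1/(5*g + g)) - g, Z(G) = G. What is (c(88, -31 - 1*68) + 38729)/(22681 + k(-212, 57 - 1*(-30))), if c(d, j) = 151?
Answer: 1268460/734291 ≈ 1.7275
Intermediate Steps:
k(l, g) = -2*g + 1/(3*g) (k(l, g) = 2*(1/(5*g + g) - g) = 2*(1/(6*g) - g) = 2*(-g + 1/(6*g)) = -2*g + 1/(3*g))
(c(88, -31 - 1*68) + 38729)/(22681 + k(-212, 57 - 1*(-30))) = (151 + 38729)/(22681 + (-2*(57 - 1*(-30)) + 1/(3*(57 - 1*(-30))))) = 38880/(22681 + (-2*(57 + 30) + 1/(3*(57 + 30)))) = 38880/(22681 + (-2*87 + (⅓)/87)) = 38880/(22681 + (-174 + (⅓)*(1/87))) = 38880/(22681 + (-174 + 1/261)) = 38880/(22681 - 45413/261) = 38880/(5874328/261) = 38880*(261/5874328) = 1268460/734291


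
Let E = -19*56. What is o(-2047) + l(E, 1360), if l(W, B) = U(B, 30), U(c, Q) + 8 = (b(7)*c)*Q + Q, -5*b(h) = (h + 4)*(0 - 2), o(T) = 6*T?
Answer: 167260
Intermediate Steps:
b(h) = 8/5 + 2*h/5 (b(h) = -(h + 4)*(0 - 2)/5 = -(4 + h)*(-2)/5 = -(-8 - 2*h)/5 = 8/5 + 2*h/5)
U(c, Q) = -8 + Q + 22*Q*c/5 (U(c, Q) = -8 + (((8/5 + (2/5)*7)*c)*Q + Q) = -8 + (((8/5 + 14/5)*c)*Q + Q) = -8 + ((22*c/5)*Q + Q) = -8 + (22*Q*c/5 + Q) = -8 + (Q + 22*Q*c/5) = -8 + Q + 22*Q*c/5)
E = -1064
l(W, B) = 22 + 132*B (l(W, B) = -8 + 30 + (22/5)*30*B = -8 + 30 + 132*B = 22 + 132*B)
o(-2047) + l(E, 1360) = 6*(-2047) + (22 + 132*1360) = -12282 + (22 + 179520) = -12282 + 179542 = 167260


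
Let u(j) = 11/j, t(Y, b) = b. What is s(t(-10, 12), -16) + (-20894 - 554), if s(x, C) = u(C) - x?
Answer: -343371/16 ≈ -21461.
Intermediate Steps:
s(x, C) = -x + 11/C (s(x, C) = 11/C - x = -x + 11/C)
s(t(-10, 12), -16) + (-20894 - 554) = (-1*12 + 11/(-16)) + (-20894 - 554) = (-12 + 11*(-1/16)) - 21448 = (-12 - 11/16) - 21448 = -203/16 - 21448 = -343371/16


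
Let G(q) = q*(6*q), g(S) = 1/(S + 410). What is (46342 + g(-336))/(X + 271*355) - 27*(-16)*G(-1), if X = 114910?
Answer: 40496975229/15622510 ≈ 2592.2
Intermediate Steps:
g(S) = 1/(410 + S)
G(q) = 6*q²
(46342 + g(-336))/(X + 271*355) - 27*(-16)*G(-1) = (46342 + 1/(410 - 336))/(114910 + 271*355) - 27*(-16)*6*(-1)² = (46342 + 1/74)/(114910 + 96205) - (-432)*6*1 = (46342 + 1/74)/211115 - (-432)*6 = (3429309/74)*(1/211115) - 1*(-2592) = 3429309/15622510 + 2592 = 40496975229/15622510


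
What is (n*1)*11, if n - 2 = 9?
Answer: 121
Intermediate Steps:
n = 11 (n = 2 + 9 = 11)
(n*1)*11 = (11*1)*11 = 11*11 = 121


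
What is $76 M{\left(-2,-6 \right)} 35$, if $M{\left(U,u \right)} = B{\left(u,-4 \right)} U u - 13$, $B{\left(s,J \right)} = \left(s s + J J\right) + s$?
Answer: $1433740$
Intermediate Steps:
$B{\left(s,J \right)} = s + J^{2} + s^{2}$ ($B{\left(s,J \right)} = \left(s^{2} + J^{2}\right) + s = \left(J^{2} + s^{2}\right) + s = s + J^{2} + s^{2}$)
$M{\left(U,u \right)} = -13 + U u \left(16 + u + u^{2}\right)$ ($M{\left(U,u \right)} = \left(u + \left(-4\right)^{2} + u^{2}\right) U u - 13 = \left(u + 16 + u^{2}\right) U u - 13 = \left(16 + u + u^{2}\right) U u - 13 = U \left(16 + u + u^{2}\right) u - 13 = U u \left(16 + u + u^{2}\right) - 13 = -13 + U u \left(16 + u + u^{2}\right)$)
$76 M{\left(-2,-6 \right)} 35 = 76 \left(-13 - - 12 \left(16 - 6 + \left(-6\right)^{2}\right)\right) 35 = 76 \left(-13 - - 12 \left(16 - 6 + 36\right)\right) 35 = 76 \left(-13 - \left(-12\right) 46\right) 35 = 76 \left(-13 + 552\right) 35 = 76 \cdot 539 \cdot 35 = 40964 \cdot 35 = 1433740$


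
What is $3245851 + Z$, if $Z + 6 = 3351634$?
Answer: $6597479$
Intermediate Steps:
$Z = 3351628$ ($Z = -6 + 3351634 = 3351628$)
$3245851 + Z = 3245851 + 3351628 = 6597479$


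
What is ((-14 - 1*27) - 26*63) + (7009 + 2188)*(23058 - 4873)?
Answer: 167245766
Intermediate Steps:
((-14 - 1*27) - 26*63) + (7009 + 2188)*(23058 - 4873) = ((-14 - 27) - 1638) + 9197*18185 = (-41 - 1638) + 167247445 = -1679 + 167247445 = 167245766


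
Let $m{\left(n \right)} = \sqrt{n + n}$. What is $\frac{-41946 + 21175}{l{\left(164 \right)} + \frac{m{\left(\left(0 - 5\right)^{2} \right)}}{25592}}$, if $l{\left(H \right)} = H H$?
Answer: $- \frac{182946270427981312}{236893885197197287} + \frac{1328928580 \sqrt{2}}{236893885197197287} \approx -0.77227$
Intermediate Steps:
$l{\left(H \right)} = H^{2}$
$m{\left(n \right)} = \sqrt{2} \sqrt{n}$ ($m{\left(n \right)} = \sqrt{2 n} = \sqrt{2} \sqrt{n}$)
$\frac{-41946 + 21175}{l{\left(164 \right)} + \frac{m{\left(\left(0 - 5\right)^{2} \right)}}{25592}} = \frac{-41946 + 21175}{164^{2} + \frac{\sqrt{2} \sqrt{\left(0 - 5\right)^{2}}}{25592}} = - \frac{20771}{26896 + \sqrt{2} \sqrt{\left(-5\right)^{2}} \cdot \frac{1}{25592}} = - \frac{20771}{26896 + \sqrt{2} \sqrt{25} \cdot \frac{1}{25592}} = - \frac{20771}{26896 + \sqrt{2} \cdot 5 \cdot \frac{1}{25592}} = - \frac{20771}{26896 + 5 \sqrt{2} \cdot \frac{1}{25592}} = - \frac{20771}{26896 + \frac{5 \sqrt{2}}{25592}}$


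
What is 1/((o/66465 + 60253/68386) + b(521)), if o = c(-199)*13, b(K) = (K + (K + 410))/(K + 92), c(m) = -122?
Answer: 2786253875370/8988144601717 ≈ 0.30999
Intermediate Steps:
b(K) = (410 + 2*K)/(92 + K) (b(K) = (K + (410 + K))/(92 + K) = (410 + 2*K)/(92 + K))
o = -1586 (o = -122*13 = -1586)
1/((o/66465 + 60253/68386) + b(521)) = 1/((-1586/66465 + 60253/68386) + 2*(205 + 521)/(92 + 521)) = 1/((-1586*1/66465 + 60253*(1/68386)) + 2*726/613) = 1/((-1586/66465 + 60253/68386) + 2*(1/613)*726) = 1/(3896255449/4545275490 + 1452/613) = 1/(8988144601717/2786253875370) = 2786253875370/8988144601717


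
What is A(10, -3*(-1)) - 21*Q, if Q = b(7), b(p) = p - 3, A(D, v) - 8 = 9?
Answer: -67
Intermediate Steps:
A(D, v) = 17 (A(D, v) = 8 + 9 = 17)
b(p) = -3 + p
Q = 4 (Q = -3 + 7 = 4)
A(10, -3*(-1)) - 21*Q = 17 - 21*4 = 17 - 84 = -67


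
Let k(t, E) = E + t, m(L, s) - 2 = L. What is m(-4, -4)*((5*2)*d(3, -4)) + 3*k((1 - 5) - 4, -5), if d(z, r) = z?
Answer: -99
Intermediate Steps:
m(L, s) = 2 + L
m(-4, -4)*((5*2)*d(3, -4)) + 3*k((1 - 5) - 4, -5) = (2 - 4)*((5*2)*3) + 3*(-5 + ((1 - 5) - 4)) = -20*3 + 3*(-5 + (-4 - 4)) = -2*30 + 3*(-5 - 8) = -60 + 3*(-13) = -60 - 39 = -99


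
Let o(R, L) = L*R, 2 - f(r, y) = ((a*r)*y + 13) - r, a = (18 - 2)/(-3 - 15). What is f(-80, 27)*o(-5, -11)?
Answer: -110605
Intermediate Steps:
a = -8/9 (a = 16/(-18) = 16*(-1/18) = -8/9 ≈ -0.88889)
f(r, y) = -11 + r + 8*r*y/9 (f(r, y) = 2 - (((-8*r/9)*y + 13) - r) = 2 - ((-8*r*y/9 + 13) - r) = 2 - ((13 - 8*r*y/9) - r) = 2 - (13 - r - 8*r*y/9) = 2 + (-13 + r + 8*r*y/9) = -11 + r + 8*r*y/9)
f(-80, 27)*o(-5, -11) = (-11 - 80 + (8/9)*(-80)*27)*(-11*(-5)) = (-11 - 80 - 1920)*55 = -2011*55 = -110605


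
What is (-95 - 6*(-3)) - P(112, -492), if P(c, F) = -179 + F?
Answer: 594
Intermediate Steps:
(-95 - 6*(-3)) - P(112, -492) = (-95 - 6*(-3)) - (-179 - 492) = (-95 + 18) - 1*(-671) = -77 + 671 = 594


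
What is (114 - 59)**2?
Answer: 3025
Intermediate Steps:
(114 - 59)**2 = 55**2 = 3025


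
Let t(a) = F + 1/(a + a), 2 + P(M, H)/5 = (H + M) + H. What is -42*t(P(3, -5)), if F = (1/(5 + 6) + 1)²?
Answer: -89873/1815 ≈ -49.517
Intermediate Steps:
P(M, H) = -10 + 5*M + 10*H (P(M, H) = -10 + 5*((H + M) + H) = -10 + 5*(M + 2*H) = -10 + (5*M + 10*H) = -10 + 5*M + 10*H)
F = 144/121 (F = (1/11 + 1)² = (12/11)² = 144/121 ≈ 1.1901)
t(a) = 144/121 + 1/(2*a) (t(a) = 144/121 + 1/(a + a) = 144/121 + 1/(2*a))
-42*t(P(3, -5)) = -21*(121 + 288*(-10 + 5*3 + 10*(-5)))/(121*(-10 + 5*3 + 10*(-5))) = -21*(121 + 288*(-10 + 15 - 50))/(121*(-10 + 15 - 50)) = -21*(121 + 288*(-45))/(121*(-45)) = -21*(-1)*(121 - 12960)/(121*45) = -21*(-1)*(-12839)/(121*45) = -42*12839/10890 = -89873/1815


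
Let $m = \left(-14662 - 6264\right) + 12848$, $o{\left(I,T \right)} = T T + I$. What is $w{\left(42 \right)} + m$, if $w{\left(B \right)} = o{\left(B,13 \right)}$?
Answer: $-7867$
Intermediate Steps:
$o{\left(I,T \right)} = I + T^{2}$ ($o{\left(I,T \right)} = T^{2} + I = I + T^{2}$)
$w{\left(B \right)} = 169 + B$ ($w{\left(B \right)} = B + 13^{2} = B + 169 = 169 + B$)
$m = -8078$ ($m = -20926 + 12848 = -8078$)
$w{\left(42 \right)} + m = \left(169 + 42\right) - 8078 = 211 - 8078 = -7867$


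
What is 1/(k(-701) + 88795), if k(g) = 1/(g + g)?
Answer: 1402/124490589 ≈ 1.1262e-5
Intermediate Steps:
k(g) = 1/(2*g)
1/(k(-701) + 88795) = 1/((1/2)/(-701) + 88795) = 1/((1/2)*(-1/701) + 88795) = 1/(-1/1402 + 88795) = 1/(124490589/1402) = 1402/124490589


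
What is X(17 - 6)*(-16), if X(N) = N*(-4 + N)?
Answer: -1232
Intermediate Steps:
X(17 - 6)*(-16) = ((17 - 6)*(-4 + (17 - 6)))*(-16) = (11*(-4 + 11))*(-16) = (11*7)*(-16) = 77*(-16) = -1232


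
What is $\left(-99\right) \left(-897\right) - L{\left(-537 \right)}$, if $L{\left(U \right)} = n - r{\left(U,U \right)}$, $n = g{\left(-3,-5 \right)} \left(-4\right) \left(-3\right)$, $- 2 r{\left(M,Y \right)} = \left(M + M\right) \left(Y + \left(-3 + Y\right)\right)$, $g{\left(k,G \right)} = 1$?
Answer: $-489558$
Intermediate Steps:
$r{\left(M,Y \right)} = - M \left(-3 + 2 Y\right)$ ($r{\left(M,Y \right)} = - \frac{\left(M + M\right) \left(Y + \left(-3 + Y\right)\right)}{2} = - \frac{2 M \left(-3 + 2 Y\right)}{2} = - M \left(-3 + 2 Y\right)$)
$n = 12$ ($n = 1 \left(-4\right) \left(-3\right) = \left(-4\right) \left(-3\right) = 12$)
$L{\left(U \right)} = 12 - U \left(3 - 2 U\right)$
$\left(-99\right) \left(-897\right) - L{\left(-537 \right)} = \left(-99\right) \left(-897\right) - \left(12 - 537 \left(-3 + 2 \left(-537\right)\right)\right) = 88803 - \left(12 - 537 \left(-3 - 1074\right)\right) = 88803 - \left(12 - -578349\right) = 88803 - \left(12 + 578349\right) = 88803 - 578361 = -489558$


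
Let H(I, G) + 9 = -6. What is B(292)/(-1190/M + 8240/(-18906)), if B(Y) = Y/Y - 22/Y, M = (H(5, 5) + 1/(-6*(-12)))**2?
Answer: -297150394671/1842866072560 ≈ -0.16124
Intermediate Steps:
H(I, G) = -15 (H(I, G) = -9 - 6 = -15)
M = 1164241/5184 (M = (-15 + 1/(-6*(-12)))**2 = (-15 + 1/72)**2 = (-1079/72)**2 = 1164241/5184 ≈ 224.58)
B(Y) = 1 - 22/Y
B(292)/(-1190/M + 8240/(-18906)) = ((-22 + 292)/292)/(-1190/1164241/5184 + 8240/(-18906)) = ((1/292)*270)/(-1190*5184/1164241 + 8240*(-1/18906)) = 135/(146*(-6168960/1164241 - 4120/9453)) = 135/(146*(-63111851800/11005570173)) = (135/146)*(-11005570173/63111851800) = -297150394671/1842866072560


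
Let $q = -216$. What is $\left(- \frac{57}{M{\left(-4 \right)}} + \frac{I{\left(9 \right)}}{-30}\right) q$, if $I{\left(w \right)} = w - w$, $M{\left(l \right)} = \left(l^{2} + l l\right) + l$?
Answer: $\frac{3078}{7} \approx 439.71$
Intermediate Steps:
$M{\left(l \right)} = l + 2 l^{2}$ ($M{\left(l \right)} = \left(l^{2} + l^{2}\right) + l = 2 l^{2} + l = l + 2 l^{2}$)
$I{\left(w \right)} = 0$
$\left(- \frac{57}{M{\left(-4 \right)}} + \frac{I{\left(9 \right)}}{-30}\right) q = \left(- \frac{57}{\left(-4\right) \left(1 + 2 \left(-4\right)\right)} + \frac{0}{-30}\right) \left(-216\right) = \left(- \frac{57}{\left(-4\right) \left(1 - 8\right)} + 0 \left(- \frac{1}{30}\right)\right) \left(-216\right) = \left(- \frac{57}{\left(-4\right) \left(-7\right)} + 0\right) \left(-216\right) = \left(- \frac{57}{28} + 0\right) \left(-216\right) = \left(- \frac{57}{28}\right) \left(-216\right) = \frac{3078}{7}$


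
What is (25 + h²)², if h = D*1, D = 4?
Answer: 1681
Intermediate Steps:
h = 4 (h = 4*1 = 4)
(25 + h²)² = (25 + 4²)² = (25 + 16)² = 41² = 1681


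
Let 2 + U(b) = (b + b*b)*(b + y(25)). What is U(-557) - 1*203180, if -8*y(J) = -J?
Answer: -343467677/2 ≈ -1.7173e+8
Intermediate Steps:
y(J) = J/8 (y(J) = -(-1)*J/8 = J/8)
U(b) = -2 + (25/8 + b)*(b + b**2) (U(b) = -2 + (b + b*b)*(b + (1/8)*25) = -2 + (b + b**2)*(b + 25/8) = -2 + (b + b**2)*(25/8 + b) = -2 + (25/8 + b)*(b + b**2))
U(-557) - 1*203180 = (-2 + (-557)**3 + (25/8)*(-557) + (33/8)*(-557)**2) - 1*203180 = (-2 - 172808693 - 13925/8 + (33/8)*310249) - 203180 = (-2 - 172808693 - 13925/8 + 10238217/8) - 203180 = -343061317/2 - 203180 = -343467677/2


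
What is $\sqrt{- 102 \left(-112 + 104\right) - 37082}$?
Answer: $i \sqrt{36266} \approx 190.44 i$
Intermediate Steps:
$\sqrt{- 102 \left(-112 + 104\right) - 37082} = \sqrt{\left(-102\right) \left(-8\right) - 37082} = \sqrt{816 - 37082} = \sqrt{-36266} = i \sqrt{36266}$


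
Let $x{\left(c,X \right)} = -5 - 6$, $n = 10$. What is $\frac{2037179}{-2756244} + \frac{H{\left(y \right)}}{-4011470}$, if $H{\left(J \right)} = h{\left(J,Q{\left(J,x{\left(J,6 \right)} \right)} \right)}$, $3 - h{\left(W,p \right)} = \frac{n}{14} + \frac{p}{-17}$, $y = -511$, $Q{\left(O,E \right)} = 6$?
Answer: $- \frac{28602314005679}{38698065415380} \approx -0.73911$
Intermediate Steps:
$x{\left(c,X \right)} = -11$ ($x{\left(c,X \right)} = -5 - 6 = -11$)
$h{\left(W,p \right)} = \frac{16}{7} + \frac{p}{17}$ ($h{\left(W,p \right)} = 3 - \left(\frac{10}{14} + \frac{p}{-17}\right) = 3 - \left(10 \cdot \frac{1}{14} + p \left(- \frac{1}{17}\right)\right) = 3 - \left(\frac{5}{7} - \frac{p}{17}\right) = 3 + \left(- \frac{5}{7} + \frac{p}{17}\right) = \frac{16}{7} + \frac{p}{17}$)
$H{\left(J \right)} = \frac{314}{119}$ ($H{\left(J \right)} = \frac{16}{7} + \frac{1}{17} \cdot 6 = \frac{16}{7} + \frac{6}{17} = \frac{314}{119}$)
$\frac{2037179}{-2756244} + \frac{H{\left(y \right)}}{-4011470} = \frac{2037179}{-2756244} + \frac{314}{119 \left(-4011470\right)} = 2037179 \left(- \frac{1}{2756244}\right) + \frac{314}{119} \left(- \frac{1}{4011470}\right) = - \frac{2037179}{2756244} - \frac{157}{238682465} = - \frac{28602314005679}{38698065415380}$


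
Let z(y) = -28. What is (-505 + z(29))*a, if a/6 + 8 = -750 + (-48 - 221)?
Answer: 3284346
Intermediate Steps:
a = -6162 (a = -48 + 6*(-750 + (-48 - 221)) = -48 + 6*(-750 - 269) = -48 + 6*(-1019) = -48 - 6114 = -6162)
(-505 + z(29))*a = (-505 - 28)*(-6162) = -533*(-6162) = 3284346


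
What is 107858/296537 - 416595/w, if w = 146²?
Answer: -121236730387/6320982692 ≈ -19.180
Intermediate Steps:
w = 21316
107858/296537 - 416595/w = 107858/296537 - 416595/21316 = -121236730387/6320982692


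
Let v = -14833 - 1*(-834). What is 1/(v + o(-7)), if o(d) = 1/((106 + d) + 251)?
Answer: -350/4899649 ≈ -7.1434e-5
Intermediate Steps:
o(d) = 1/(357 + d)
v = -13999 (v = -14833 + 834 = -13999)
1/(v + o(-7)) = 1/(-13999 + 1/(357 - 7)) = 1/(-13999 + 1/350) = 1/(-4899649/350) = -350/4899649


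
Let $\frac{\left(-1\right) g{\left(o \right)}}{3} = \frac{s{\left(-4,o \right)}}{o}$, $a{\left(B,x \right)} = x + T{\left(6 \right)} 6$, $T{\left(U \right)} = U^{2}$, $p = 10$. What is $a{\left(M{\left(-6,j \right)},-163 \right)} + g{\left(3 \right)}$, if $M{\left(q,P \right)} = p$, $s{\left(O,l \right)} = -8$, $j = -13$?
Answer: $61$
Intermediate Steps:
$M{\left(q,P \right)} = 10$
$a{\left(B,x \right)} = 216 + x$ ($a{\left(B,x \right)} = x + 6^{2} \cdot 6 = x + 36 \cdot 6 = x + 216 = 216 + x$)
$g{\left(o \right)} = \frac{24}{o}$ ($g{\left(o \right)} = - 3 \left(- \frac{8}{o}\right) = \frac{24}{o}$)
$a{\left(M{\left(-6,j \right)},-163 \right)} + g{\left(3 \right)} = \left(216 - 163\right) + \frac{24}{3} = 53 + 24 \cdot \frac{1}{3} = 53 + 8 = 61$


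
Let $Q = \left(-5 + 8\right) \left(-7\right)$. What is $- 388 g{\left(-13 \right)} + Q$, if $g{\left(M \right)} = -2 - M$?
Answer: $-4289$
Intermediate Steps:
$Q = -21$ ($Q = 3 \left(-7\right) = -21$)
$- 388 g{\left(-13 \right)} + Q = - 388 \left(-2 - -13\right) - 21 = - 388 \left(-2 + 13\right) - 21 = \left(-388\right) 11 - 21 = -4268 - 21 = -4289$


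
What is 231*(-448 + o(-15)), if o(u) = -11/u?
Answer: -516593/5 ≈ -1.0332e+5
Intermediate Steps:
231*(-448 + o(-15)) = 231*(-448 - 11/(-15)) = 231*(-448 - 11*(-1/15)) = 231*(-448 + 11/15) = 231*(-6709/15) = -516593/5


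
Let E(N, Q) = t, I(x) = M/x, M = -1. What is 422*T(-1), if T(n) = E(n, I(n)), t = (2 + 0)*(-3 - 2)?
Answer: -4220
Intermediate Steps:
I(x) = -1/x
t = -10 (t = 2*(-5) = -10)
E(N, Q) = -10
T(n) = -10
422*T(-1) = 422*(-10) = -4220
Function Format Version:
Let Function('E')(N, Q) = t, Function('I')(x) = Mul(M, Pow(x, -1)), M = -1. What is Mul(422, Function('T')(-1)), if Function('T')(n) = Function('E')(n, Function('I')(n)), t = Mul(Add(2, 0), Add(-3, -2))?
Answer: -4220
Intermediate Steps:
Function('I')(x) = Mul(-1, Pow(x, -1))
t = -10 (t = Mul(2, -5) = -10)
Function('E')(N, Q) = -10
Function('T')(n) = -10
Mul(422, Function('T')(-1)) = Mul(422, -10) = -4220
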